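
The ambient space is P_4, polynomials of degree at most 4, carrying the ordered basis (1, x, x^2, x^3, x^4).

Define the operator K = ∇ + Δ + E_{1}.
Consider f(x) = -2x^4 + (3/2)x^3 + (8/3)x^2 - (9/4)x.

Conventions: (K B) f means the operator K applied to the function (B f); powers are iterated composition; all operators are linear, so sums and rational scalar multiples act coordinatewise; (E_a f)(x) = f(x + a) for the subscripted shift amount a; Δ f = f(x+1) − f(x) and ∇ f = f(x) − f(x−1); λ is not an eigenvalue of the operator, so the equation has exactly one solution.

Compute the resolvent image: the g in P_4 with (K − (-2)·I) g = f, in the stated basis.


the result is g(x) = -(2/3)x^4 + (19/6)x^3 - (131/18)x^2 + (479/36)x - 1493/108

write g with unknown coordinates in the stated basis and equate coefficients in (K − (-2)·I) g = f
solving from the highest basis element down gives g = -(2/3)x^4 + (19/6)x^3 - (131/18)x^2 + (479/36)x - 1493/108
check: K g = -(2/3)x^4 - (29/6)x^3 + (155/9)x^2 - (1039/36)x + 1493/54
so K g − (-2)·g = -2x^4 + (3/2)x^3 + (8/3)x^2 - (9/4)x = f ✓


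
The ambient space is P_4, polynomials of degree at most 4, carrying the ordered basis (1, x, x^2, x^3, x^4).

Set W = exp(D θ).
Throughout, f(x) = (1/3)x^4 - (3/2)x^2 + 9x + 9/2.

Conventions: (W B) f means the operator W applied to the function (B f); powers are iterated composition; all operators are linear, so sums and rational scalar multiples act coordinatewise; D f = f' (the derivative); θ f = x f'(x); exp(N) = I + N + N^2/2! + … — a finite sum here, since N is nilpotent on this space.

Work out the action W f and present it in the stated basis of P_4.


the image equals g(x) = (1/3)x^4 + (16/3)x^3 + (45/2)x^2 + 35x + 37/2

order-1 term: (16/3)x^3 - 6x + 9
order-2 term: 24x^2 - 3
order-3 term: 32x
order-4 term: 8
the series for exp(D θ) f terminates at order 4
exp(D θ) f = (1/3)x^4 + (16/3)x^3 + (45/2)x^2 + 35x + 37/2


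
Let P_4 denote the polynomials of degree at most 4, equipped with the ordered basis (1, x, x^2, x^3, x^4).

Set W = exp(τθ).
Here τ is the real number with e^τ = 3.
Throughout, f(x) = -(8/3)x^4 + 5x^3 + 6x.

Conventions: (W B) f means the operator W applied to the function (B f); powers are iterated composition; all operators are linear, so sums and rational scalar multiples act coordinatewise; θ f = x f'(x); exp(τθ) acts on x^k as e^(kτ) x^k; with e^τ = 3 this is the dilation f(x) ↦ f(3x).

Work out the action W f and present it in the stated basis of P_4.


the result is g(x) = -216x^4 + 135x^3 + 18x

exp(τθ) x^k = e^(kτ) x^k; with e^τ = 3 this sends x^k to 3^k x^k
x ↦ 3 x
x^3 ↦ 27 x^3
x^4 ↦ 81 x^4
applying this coordinatewise to f: exp(τθ) f = -216x^4 + 135x^3 + 18x


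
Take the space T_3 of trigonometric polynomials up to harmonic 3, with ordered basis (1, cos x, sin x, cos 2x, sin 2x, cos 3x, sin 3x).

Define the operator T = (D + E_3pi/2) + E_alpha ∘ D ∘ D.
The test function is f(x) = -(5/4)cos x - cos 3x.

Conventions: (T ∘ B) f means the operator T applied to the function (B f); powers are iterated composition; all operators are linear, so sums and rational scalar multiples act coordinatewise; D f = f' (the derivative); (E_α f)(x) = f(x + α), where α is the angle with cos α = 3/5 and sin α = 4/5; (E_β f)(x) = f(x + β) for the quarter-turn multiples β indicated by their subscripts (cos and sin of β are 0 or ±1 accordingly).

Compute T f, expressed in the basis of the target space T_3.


g(x) = (3/4)cos x - sin x - (1053/125)cos 3x + (104/125)sin 3x

D f = (5/4)sin x + 3sin 3x
E_3pi/2 f = -(5/4)sin x + sin 3x
(D + E_3pi/2) f = 4sin 3x
D f = (5/4)sin x + 3sin 3x
D D f = (5/4)cos x + 9cos 3x
E_alpha D D f = (3/4)cos x - sin x - (1053/125)cos 3x - (396/125)sin 3x
((D + E_3pi/2) + E_alpha ∘ D ∘ D) f = (3/4)cos x - sin x - (1053/125)cos 3x + (104/125)sin 3x


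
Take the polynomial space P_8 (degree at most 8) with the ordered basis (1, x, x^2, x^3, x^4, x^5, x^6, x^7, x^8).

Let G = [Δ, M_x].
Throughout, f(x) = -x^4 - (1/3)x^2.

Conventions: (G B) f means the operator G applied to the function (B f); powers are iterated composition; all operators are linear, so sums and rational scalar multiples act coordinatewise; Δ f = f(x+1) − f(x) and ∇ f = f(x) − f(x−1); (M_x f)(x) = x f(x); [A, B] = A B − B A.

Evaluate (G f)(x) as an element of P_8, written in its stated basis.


M_x f = -x^5 - (1/3)x^3
Δ M_x f = -5x^4 - 10x^3 - 11x^2 - 6x - 4/3
Δ f = -4x^3 - 6x^2 - (14/3)x - 4/3
M_x Δ f = -4x^4 - 6x^3 - (14/3)x^2 - (4/3)x
[Δ, M_x] f = -x^4 - 4x^3 - (19/3)x^2 - (14/3)x - 4/3

the result is g(x) = -x^4 - 4x^3 - (19/3)x^2 - (14/3)x - 4/3


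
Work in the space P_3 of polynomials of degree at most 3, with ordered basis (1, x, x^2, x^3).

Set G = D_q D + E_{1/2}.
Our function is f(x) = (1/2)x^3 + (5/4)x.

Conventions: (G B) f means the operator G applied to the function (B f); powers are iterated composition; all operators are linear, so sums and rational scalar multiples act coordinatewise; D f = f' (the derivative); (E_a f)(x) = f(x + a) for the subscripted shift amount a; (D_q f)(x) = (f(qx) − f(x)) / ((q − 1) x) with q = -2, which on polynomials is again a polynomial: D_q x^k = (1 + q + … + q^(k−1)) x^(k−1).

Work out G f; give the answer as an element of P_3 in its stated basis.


D f = (3/2)x^2 + 5/4
D_q D f = -(3/2)x
E_{1/2} f = (1/2)x^3 + (3/4)x^2 + (13/8)x + 11/16
(D_q D + E_{1/2}) f = (1/2)x^3 + (3/4)x^2 + (1/8)x + 11/16

the result is g(x) = (1/2)x^3 + (3/4)x^2 + (1/8)x + 11/16


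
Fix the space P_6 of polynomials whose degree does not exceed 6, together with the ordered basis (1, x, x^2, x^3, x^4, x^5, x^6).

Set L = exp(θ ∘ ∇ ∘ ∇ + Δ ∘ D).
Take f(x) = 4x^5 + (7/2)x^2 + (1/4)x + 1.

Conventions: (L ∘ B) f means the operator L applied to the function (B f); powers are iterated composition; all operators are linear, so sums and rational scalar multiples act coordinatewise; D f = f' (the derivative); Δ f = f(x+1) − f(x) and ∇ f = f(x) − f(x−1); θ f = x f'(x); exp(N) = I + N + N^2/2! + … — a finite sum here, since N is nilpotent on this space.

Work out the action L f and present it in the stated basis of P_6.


the result is g(x) = 4x^5 + 320x^3 - (713/2)x^2 + (9121/4)x + 148

order-1 term: 320x^3 - 360x^2 + 360x + 27
order-2 term: 1920x + 120
the series for exp(θ ∘ ∇ ∘ ∇ + Δ ∘ D) f terminates at order 2
exp(θ ∘ ∇ ∘ ∇ + Δ ∘ D) f = 4x^5 + 320x^3 - (713/2)x^2 + (9121/4)x + 148


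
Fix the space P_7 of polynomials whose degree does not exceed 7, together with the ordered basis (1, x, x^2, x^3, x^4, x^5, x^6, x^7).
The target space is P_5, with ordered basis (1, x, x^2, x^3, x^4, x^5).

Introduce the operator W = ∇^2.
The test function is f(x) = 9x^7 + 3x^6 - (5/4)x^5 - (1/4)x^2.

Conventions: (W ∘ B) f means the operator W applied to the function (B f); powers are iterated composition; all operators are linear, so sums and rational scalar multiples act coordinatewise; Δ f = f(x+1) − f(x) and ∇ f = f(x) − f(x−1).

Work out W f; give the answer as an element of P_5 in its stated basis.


g(x) = 378x^5 - 1800x^4 + 4025x^3 - 4965x^2 + (6557/2)x - 911

∇ f = 63x^6 - 171x^5 + (1055/4)x^4 - (485/2)x^3 + (263/2)x^2 - (157/4)x + 5
∇ ∇ f = 378x^5 - 1800x^4 + 4025x^3 - 4965x^2 + (6557/2)x - 911


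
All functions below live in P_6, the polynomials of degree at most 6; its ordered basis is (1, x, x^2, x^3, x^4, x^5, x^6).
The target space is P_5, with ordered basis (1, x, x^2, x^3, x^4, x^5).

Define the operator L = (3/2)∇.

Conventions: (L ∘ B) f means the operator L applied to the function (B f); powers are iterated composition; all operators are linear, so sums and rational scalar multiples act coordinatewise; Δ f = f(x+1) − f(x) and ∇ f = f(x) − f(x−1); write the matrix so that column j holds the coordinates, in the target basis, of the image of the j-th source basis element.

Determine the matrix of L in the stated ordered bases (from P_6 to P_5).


the matrix is [[0, 3/2, -3/2, 3/2, -3/2, 3/2, -3/2]; [0, 0, 3, -9/2, 6, -15/2, 9]; [0, 0, 0, 9/2, -9, 15, -45/2]; [0, 0, 0, 0, 6, -15, 30]; [0, 0, 0, 0, 0, 15/2, -45/2]; [0, 0, 0, 0, 0, 0, 9]] (rows listed top to bottom)

image of 1: 0
image of x: 3/2
image of x^2: 3x - 3/2
image of x^3: (9/2)x^2 - (9/2)x + 3/2
image of x^4: 6x^3 - 9x^2 + 6x - 3/2
image of x^5: (15/2)x^4 - 15x^3 + 15x^2 - (15/2)x + 3/2
image of x^6: 9x^5 - (45/2)x^4 + 30x^3 - (45/2)x^2 + 9x - 3/2
each image's coordinates form column j of the matrix


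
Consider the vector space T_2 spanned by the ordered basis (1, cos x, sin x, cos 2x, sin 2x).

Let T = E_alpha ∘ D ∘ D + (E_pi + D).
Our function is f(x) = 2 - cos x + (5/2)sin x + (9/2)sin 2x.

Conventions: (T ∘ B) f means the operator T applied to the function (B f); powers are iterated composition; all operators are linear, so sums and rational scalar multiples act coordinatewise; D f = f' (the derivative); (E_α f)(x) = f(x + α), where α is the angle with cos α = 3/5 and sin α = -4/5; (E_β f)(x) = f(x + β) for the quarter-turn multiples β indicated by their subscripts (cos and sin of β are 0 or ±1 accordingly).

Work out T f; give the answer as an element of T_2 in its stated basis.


g(x) = 2 + (61/10)cos x - (11/5)sin x + (657/25)cos 2x + (477/50)sin 2x

D f = (5/2)cos x + sin x + 9cos 2x
D D f = cos x - (5/2)sin x - 18sin 2x
E_alpha D D f = (13/5)cos x - (7/10)sin x + (432/25)cos 2x + (126/25)sin 2x
E_pi f = 2 + cos x - (5/2)sin x + (9/2)sin 2x
D f = (5/2)cos x + sin x + 9cos 2x
(E_pi + D) f = 2 + (7/2)cos x - (3/2)sin x + 9cos 2x + (9/2)sin 2x
(E_alpha ∘ D ∘ D + (E_pi + D)) f = 2 + (61/10)cos x - (11/5)sin x + (657/25)cos 2x + (477/50)sin 2x


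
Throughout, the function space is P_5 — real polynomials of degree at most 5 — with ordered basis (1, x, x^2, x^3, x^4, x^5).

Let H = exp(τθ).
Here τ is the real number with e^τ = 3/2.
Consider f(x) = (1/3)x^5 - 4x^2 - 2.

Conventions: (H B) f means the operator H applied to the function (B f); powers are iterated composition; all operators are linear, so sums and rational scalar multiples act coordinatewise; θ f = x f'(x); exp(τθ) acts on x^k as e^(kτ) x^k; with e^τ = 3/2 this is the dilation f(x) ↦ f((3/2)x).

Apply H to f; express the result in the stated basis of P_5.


exp(τθ) x^k = e^(kτ) x^k; with e^τ = 3/2 this sends x^k to (3/2)^k x^k
x^2 ↦ 9/4 x^2
x^5 ↦ 243/32 x^5
applying this coordinatewise to f: exp(τθ) f = (81/32)x^5 - 9x^2 - 2

the image equals g(x) = (81/32)x^5 - 9x^2 - 2


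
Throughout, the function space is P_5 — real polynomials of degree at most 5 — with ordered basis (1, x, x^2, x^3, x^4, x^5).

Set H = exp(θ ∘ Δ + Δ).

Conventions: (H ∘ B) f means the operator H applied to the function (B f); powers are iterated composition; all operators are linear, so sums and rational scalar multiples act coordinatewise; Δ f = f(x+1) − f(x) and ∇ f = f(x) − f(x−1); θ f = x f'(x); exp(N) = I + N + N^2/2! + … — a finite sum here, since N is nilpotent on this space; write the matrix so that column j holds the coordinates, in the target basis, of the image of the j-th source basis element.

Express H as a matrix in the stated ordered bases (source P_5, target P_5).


the matrix is [[1, 1, 3, 29/2, 98, 1707/2]; [0, 1, 4, 24, 188, 1830]; [0, 0, 1, 9, 90, 1035]; [0, 0, 0, 1, 16, 240]; [0, 0, 0, 0, 1, 25]; [0, 0, 0, 0, 0, 1]] (rows listed top to bottom)

image of 1: 1
image of x: x + 1
image of x^2: x^2 + 4x + 3
image of x^3: x^3 + 9x^2 + 24x + 29/2
image of x^4: x^4 + 16x^3 + 90x^2 + 188x + 98
image of x^5: x^5 + 25x^4 + 240x^3 + 1035x^2 + 1830x + 1707/2
each image's coordinates form column j of the matrix


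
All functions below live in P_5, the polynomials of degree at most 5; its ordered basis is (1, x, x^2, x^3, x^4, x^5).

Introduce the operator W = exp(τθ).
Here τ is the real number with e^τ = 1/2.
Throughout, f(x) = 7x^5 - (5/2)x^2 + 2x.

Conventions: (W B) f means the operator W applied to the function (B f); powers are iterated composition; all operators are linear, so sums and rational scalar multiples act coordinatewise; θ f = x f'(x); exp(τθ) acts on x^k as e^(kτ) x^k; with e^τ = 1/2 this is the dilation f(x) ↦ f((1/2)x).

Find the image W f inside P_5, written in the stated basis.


exp(τθ) x^k = e^(kτ) x^k; with e^τ = 1/2 this sends x^k to (1/2)^k x^k
x ↦ 1/2 x
x^2 ↦ 1/4 x^2
x^5 ↦ 1/32 x^5
applying this coordinatewise to f: exp(τθ) f = (7/32)x^5 - (5/8)x^2 + x

the result is g(x) = (7/32)x^5 - (5/8)x^2 + x


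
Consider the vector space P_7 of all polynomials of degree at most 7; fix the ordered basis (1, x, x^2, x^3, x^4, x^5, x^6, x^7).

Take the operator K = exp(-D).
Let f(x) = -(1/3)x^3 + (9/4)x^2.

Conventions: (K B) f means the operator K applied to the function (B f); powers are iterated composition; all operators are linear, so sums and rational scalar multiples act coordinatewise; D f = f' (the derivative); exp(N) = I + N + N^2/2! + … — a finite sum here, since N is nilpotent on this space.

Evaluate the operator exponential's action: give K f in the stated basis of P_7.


order-1 term: x^2 - (9/2)x
order-2 term: -x + 9/4
order-3 term: 1/3
the series for exp(-D) f terminates at order 3
exp(-D) f = -(1/3)x^3 + (13/4)x^2 - (11/2)x + 31/12

the result is g(x) = -(1/3)x^3 + (13/4)x^2 - (11/2)x + 31/12


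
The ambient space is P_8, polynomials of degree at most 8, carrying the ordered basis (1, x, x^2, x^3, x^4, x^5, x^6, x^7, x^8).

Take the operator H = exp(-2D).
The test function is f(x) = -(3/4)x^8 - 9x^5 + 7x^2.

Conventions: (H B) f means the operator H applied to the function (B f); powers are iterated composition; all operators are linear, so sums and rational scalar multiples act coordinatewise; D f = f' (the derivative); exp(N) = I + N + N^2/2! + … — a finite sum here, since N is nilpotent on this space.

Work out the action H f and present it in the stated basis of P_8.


g(x) = -(3/4)x^8 + 12x^7 - 84x^6 + 327x^5 - 750x^4 + 984x^3 - 617x^2 + 20x + 124

order-1 term: 12x^7 + 90x^4 - 28x
order-2 term: -84x^6 - 360x^3 + 28
order-3 term: 336x^5 + 720x^2
order-4 term: -840x^4 - 720x
order-5 term: 1344x^3 + 288
order-6 term: -1344x^2
order-7 term: 768x
order-8 term: -192
the series for exp(-2D) f terminates at order 8
exp(-2D) f = -(3/4)x^8 + 12x^7 - 84x^6 + 327x^5 - 750x^4 + 984x^3 - 617x^2 + 20x + 124


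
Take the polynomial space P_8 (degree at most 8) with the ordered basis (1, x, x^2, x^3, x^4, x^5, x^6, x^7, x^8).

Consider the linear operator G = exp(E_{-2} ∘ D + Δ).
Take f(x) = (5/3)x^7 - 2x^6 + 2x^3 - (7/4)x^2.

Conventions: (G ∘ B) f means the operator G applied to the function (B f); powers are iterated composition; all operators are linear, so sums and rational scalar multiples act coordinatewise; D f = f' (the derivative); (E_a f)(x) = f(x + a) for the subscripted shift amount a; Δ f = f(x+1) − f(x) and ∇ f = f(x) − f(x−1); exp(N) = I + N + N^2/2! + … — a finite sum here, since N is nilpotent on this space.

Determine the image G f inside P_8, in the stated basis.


g(x) = (5/3)x^7 + (64/3)x^6 + 11x^5 + 145x^4 + (7346/3)x^3 - (10419/4)x^2 + (104/3)x + 134651/12

order-1 term: (70/3)x^6 - 129x^5 + (2545/3)x^4 - (6985/3)x^3 + 3777x^2 - (9676/3)x + 13939/12
order-2 term: 140x^5 - 1170x^4 + (25085/3)x^3 - 28430x^2 + (167267/3)x - 44627
order-3 term: (1400/3)x^4 - 4520x^3 + 29810x^2 - 90505x + 353113/3
order-4 term: (2800/3)x^3 - 8880x^2 + (138140/3)x - 257750/3
order-5 term: 1120x^2 - 8784x + 78520/3
order-6 term: (2240/3)x - 3488
order-7 term: 640/3
the series for exp(E_{-2} ∘ D + Δ) f terminates at order 7
exp(E_{-2} ∘ D + Δ) f = (5/3)x^7 + (64/3)x^6 + 11x^5 + 145x^4 + (7346/3)x^3 - (10419/4)x^2 + (104/3)x + 134651/12


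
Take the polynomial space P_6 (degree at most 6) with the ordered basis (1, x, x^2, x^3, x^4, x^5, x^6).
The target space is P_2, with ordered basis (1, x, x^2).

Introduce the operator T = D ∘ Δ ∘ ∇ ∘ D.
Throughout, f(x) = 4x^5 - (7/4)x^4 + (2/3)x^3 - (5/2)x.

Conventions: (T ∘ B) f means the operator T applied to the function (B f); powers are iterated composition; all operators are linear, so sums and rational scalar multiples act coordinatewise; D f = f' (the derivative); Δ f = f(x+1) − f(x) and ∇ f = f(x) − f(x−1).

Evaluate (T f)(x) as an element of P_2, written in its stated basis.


D f = 20x^4 - 7x^3 + 2x^2 - 5/2
∇ D f = 80x^3 - 141x^2 + 105x - 29
Δ (∇ ∘ D) f = 240x^2 - 42x + 44
D Δ (∇ ∘ D) f = 480x - 42

the image equals g(x) = 480x - 42


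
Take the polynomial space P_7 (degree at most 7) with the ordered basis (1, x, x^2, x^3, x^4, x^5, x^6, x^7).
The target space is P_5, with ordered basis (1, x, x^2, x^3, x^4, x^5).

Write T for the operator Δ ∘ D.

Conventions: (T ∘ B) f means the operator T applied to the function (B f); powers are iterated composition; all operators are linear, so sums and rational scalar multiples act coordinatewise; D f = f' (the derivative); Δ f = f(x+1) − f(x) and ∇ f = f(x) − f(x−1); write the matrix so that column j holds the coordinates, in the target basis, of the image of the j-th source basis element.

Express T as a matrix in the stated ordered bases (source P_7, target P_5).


the matrix is [[0, 0, 2, 3, 4, 5, 6, 7]; [0, 0, 0, 6, 12, 20, 30, 42]; [0, 0, 0, 0, 12, 30, 60, 105]; [0, 0, 0, 0, 0, 20, 60, 140]; [0, 0, 0, 0, 0, 0, 30, 105]; [0, 0, 0, 0, 0, 0, 0, 42]] (rows listed top to bottom)

image of 1: 0
image of x: 0
image of x^2: 2
image of x^3: 6x + 3
image of x^4: 12x^2 + 12x + 4
image of x^5: 20x^3 + 30x^2 + 20x + 5
image of x^6: 30x^4 + 60x^3 + 60x^2 + 30x + 6
image of x^7: 42x^5 + 105x^4 + 140x^3 + 105x^2 + 42x + 7
each image's coordinates form column j of the matrix


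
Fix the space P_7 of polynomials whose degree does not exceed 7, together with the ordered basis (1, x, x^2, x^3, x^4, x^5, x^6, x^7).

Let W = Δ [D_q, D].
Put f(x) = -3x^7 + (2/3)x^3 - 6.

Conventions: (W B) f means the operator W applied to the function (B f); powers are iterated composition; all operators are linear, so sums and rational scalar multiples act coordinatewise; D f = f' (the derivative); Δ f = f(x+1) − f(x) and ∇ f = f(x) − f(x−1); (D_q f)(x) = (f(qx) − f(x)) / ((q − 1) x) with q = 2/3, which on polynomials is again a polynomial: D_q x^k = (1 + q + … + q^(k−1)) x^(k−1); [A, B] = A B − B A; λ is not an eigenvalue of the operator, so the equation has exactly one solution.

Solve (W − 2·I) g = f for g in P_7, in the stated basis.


write g with unknown coordinates in the stated basis and equate coefficients in (W − 2·I) g = f
solving from the highest basis element down gives g = (3/2)x^7 + (895/108)x^4 + (877/54)x^3 + (895/54)x^2 + (4475/243)x + 31177/1944
check: W g = (895/54)x^4 + (895/27)x^3 + (895/27)x^2 + (8950/243)x + 25345/972
so W g − 2·g = -3x^7 + (2/3)x^3 - 6 = f ✓

the result is g(x) = (3/2)x^7 + (895/108)x^4 + (877/54)x^3 + (895/54)x^2 + (4475/243)x + 31177/1944


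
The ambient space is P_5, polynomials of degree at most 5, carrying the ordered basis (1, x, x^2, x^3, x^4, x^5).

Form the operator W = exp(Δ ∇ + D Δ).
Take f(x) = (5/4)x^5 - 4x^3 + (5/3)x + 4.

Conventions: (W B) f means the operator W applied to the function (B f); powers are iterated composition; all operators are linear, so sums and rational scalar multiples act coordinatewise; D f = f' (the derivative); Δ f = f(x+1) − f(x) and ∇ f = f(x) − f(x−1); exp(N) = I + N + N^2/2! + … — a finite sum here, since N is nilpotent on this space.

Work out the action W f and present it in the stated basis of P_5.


the image equals g(x) = (5/4)x^5 + 46x^3 + (75/2)x^2 + (1747/6)x + 593/4

order-1 term: 50x^3 + (75/2)x^2 - (21/2)x - 23/4
order-2 term: 300x + 150
the series for exp(Δ ∇ + D Δ) f terminates at order 2
exp(Δ ∇ + D Δ) f = (5/4)x^5 + 46x^3 + (75/2)x^2 + (1747/6)x + 593/4


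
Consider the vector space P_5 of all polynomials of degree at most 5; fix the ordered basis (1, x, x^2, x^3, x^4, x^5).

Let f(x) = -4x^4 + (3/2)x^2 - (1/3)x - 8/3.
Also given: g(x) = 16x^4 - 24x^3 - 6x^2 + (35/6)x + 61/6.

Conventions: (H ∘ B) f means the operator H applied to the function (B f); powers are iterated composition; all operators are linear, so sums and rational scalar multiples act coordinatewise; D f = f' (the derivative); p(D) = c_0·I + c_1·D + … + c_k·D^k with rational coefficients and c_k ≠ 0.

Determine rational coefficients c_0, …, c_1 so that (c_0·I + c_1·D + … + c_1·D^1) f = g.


p(D) = -4·I + (3/2)·D, i.e. c_0 = -4, c_1 = 3/2

D^0 f = -4x^4 + (3/2)x^2 - (1/3)x - 8/3
D^1 f = -16x^3 + 3x - 1/3
matching coefficients of g against c_0 f + c_1 Df + … from the top degree down determines the c_i
solution: c_0 = -4, c_1 = 3/2


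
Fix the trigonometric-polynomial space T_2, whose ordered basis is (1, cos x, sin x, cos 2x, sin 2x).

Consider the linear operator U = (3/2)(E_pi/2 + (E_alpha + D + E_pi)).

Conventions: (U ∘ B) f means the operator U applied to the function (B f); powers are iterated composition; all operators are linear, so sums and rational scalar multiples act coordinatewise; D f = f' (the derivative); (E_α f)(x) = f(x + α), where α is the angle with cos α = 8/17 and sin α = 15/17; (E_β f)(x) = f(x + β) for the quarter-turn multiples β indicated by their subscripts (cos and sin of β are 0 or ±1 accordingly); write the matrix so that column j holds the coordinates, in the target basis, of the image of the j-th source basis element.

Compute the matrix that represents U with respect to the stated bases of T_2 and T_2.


image of 1: 9/2
image of cos x: -(27/34)cos x - (147/34)sin x
image of sin x: (147/34)cos x - (27/34)sin x
image of cos 2x: -(483/578)cos 2x - (1227/289)sin 2x
image of sin 2x: (1227/289)cos 2x - (483/578)sin 2x
each image's coordinates form column j of the matrix

the matrix is [[9/2, 0, 0, 0, 0]; [0, -27/34, 147/34, 0, 0]; [0, -147/34, -27/34, 0, 0]; [0, 0, 0, -483/578, 1227/289]; [0, 0, 0, -1227/289, -483/578]] (rows listed top to bottom)


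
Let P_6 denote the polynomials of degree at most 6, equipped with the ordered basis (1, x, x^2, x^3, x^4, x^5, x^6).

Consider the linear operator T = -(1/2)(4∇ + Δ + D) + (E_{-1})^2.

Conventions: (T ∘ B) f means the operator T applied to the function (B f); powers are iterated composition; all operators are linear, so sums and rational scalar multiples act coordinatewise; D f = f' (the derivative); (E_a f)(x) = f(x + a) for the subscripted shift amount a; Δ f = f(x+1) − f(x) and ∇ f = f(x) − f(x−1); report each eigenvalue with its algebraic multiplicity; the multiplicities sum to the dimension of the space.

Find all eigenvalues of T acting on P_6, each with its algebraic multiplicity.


image of 1: 1
image of x: x - 5
image of x^2: x^2 - 10x + 11/2
image of x^3: x^3 - 15x^2 + (33/2)x - 21/2
image of x^4: x^4 - 20x^3 + 33x^2 - 42x + 35/2
image of x^5: x^5 - 25x^4 + 55x^3 - 105x^2 + (175/2)x - 69/2
image of x^6: x^6 - 30x^5 + (165/2)x^4 - 210x^3 + (525/2)x^2 - 207x + 131/2
the matrix is upper triangular; its diagonal is (1, 1, 1, 1, 1, 1, 1)
for a triangular matrix the eigenvalues are the diagonal entries, with algebraic multiplicity their repetition count

λ = 1 (multiplicity 7)


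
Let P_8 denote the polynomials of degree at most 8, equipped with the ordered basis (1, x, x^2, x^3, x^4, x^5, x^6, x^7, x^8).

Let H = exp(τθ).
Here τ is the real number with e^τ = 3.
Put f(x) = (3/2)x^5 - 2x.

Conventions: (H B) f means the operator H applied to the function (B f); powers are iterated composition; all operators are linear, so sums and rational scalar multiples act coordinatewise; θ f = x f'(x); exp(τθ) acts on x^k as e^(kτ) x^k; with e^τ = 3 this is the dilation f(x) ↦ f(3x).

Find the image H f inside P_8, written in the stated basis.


the result is g(x) = (729/2)x^5 - 6x

exp(τθ) x^k = e^(kτ) x^k; with e^τ = 3 this sends x^k to 3^k x^k
x ↦ 3 x
x^5 ↦ 243 x^5
applying this coordinatewise to f: exp(τθ) f = (729/2)x^5 - 6x


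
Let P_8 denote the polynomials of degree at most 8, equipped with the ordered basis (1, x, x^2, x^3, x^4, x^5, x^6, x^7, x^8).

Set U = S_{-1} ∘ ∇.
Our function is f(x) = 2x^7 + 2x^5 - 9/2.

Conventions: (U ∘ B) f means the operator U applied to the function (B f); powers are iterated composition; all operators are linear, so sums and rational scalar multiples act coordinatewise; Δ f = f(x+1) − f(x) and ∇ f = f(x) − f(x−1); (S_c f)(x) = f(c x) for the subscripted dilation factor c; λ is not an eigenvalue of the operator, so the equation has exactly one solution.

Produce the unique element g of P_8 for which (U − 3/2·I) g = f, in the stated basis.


g(x) = -(4/3)x^7 - (56/9)x^6 + (44/9)x^5 + (1280/27)x^4 - (3400/81)x^3 - (15992/81)x^2 + (21344/243)x + 102139/729

write g with unknown coordinates in the stated basis and equate coefficients in (U − 3/2·I) g = f
solving from the highest basis element down gives g = -(4/3)x^7 - (56/9)x^6 + (44/9)x^5 + (1280/27)x^4 - (3400/81)x^3 - (15992/81)x^2 + (21344/243)x + 102139/729
check: U g = -(28/3)x^6 + (28/3)x^5 + (640/9)x^4 - (1700/27)x^3 - (7996/27)x^2 + (10672/81)x + 49976/243
so U g − 3/2·g = 2x^7 + 2x^5 - 9/2 = f ✓


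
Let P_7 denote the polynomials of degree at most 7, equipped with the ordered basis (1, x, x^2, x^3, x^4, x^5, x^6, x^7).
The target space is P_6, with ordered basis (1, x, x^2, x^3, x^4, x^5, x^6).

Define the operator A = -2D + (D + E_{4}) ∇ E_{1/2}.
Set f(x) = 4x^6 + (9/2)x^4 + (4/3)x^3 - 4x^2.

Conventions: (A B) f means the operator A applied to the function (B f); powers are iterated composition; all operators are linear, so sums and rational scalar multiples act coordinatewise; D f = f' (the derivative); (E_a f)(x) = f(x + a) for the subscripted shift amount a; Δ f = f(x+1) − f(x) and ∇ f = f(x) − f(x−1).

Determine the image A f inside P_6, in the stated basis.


the image equals g(x) = -24x^5 + 600x^4 + 3842x^3 + 15926x^2 + 32598x + 81187/3

D f = 24x^5 + 18x^3 + 4x^2 - 8x
(-2D) f = -48x^5 - 36x^3 - 8x^2 + 16x
E_{1/2} f = 4x^6 + 12x^5 + (39/2)x^4 + (61/3)x^3 + (17/2)x^2 - 47/96
∇ E_{1/2} f = 24x^5 + 38x^3 + 4x^2 - 2x + 1/3
D ∇ E_{1/2} f = 120x^4 + 114x^2 + 8x - 2
E_{4} ∇ E_{1/2} f = 24x^5 + 480x^4 + 3878x^3 + 15820x^2 + 32574x + 81193/3
(D + E_{4}) ∇ E_{1/2} f = 24x^5 + 600x^4 + 3878x^3 + 15934x^2 + 32582x + 81187/3
(-2D + (D + E_{4}) ∇ E_{1/2}) f = -24x^5 + 600x^4 + 3842x^3 + 15926x^2 + 32598x + 81187/3


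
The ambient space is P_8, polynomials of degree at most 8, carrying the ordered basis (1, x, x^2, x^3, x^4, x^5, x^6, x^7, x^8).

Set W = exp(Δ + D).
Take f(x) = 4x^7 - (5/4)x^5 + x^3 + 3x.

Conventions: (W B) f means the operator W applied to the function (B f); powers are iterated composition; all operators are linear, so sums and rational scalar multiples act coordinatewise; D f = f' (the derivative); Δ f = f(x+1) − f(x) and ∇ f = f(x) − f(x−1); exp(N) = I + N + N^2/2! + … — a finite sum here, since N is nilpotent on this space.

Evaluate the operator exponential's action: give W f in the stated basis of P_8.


order-1 term: 56x^6 + 84x^5 + (255/2)x^4 + (255/2)x^3 + (155/2)x^2 + (99/4)x + 39/4
order-2 term: 336x^5 + 840x^4 + 1490x^3 + 1605x^2 + (3917/4)x + 261
order-3 term: 1120x^4 + 3360x^3 + 5780x^2 + 5310x + 4153/2
order-4 term: 2240x^3 + 6720x^2 + 9420x + 5220
order-5 term: 2688x^2 + 6720x + 5560
order-6 term: 1792x + 2688
order-7 term: 512
the series for exp(Δ + D) f terminates at order 7
exp(Δ + D) f = 4x^7 + 56x^6 + (1675/4)x^5 + (4175/2)x^4 + (14437/2)x^3 + (33741/2)x^2 + 24249x + 65309/4

the result is g(x) = 4x^7 + 56x^6 + (1675/4)x^5 + (4175/2)x^4 + (14437/2)x^3 + (33741/2)x^2 + 24249x + 65309/4


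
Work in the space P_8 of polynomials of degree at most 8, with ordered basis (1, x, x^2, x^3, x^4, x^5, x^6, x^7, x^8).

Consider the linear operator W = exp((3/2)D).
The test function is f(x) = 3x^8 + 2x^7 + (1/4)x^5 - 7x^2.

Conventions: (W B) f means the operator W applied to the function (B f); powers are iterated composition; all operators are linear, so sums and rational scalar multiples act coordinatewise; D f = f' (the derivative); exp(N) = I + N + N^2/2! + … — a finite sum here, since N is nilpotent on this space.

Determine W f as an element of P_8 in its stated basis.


order-1 term: 36x^7 + 21x^6 + (15/8)x^4 - 21x
order-2 term: 189x^6 + (189/2)x^5 + (45/8)x^3 - 63/4
order-3 term: 567x^5 + (945/4)x^4 + (135/16)x^2
order-4 term: (8505/8)x^4 + (2835/8)x^3 + (405/64)x
order-5 term: (5103/4)x^3 + (5103/16)x^2 + 243/128
order-6 term: (15309/16)x^2 + (5103/32)x
order-7 term: (6561/16)x + 2187/64
order-8 term: 19683/256
the series for exp((3/2)D) f terminates at order 8
exp((3/2)D) f = 3x^8 + 38x^7 + 210x^6 + (2647/4)x^5 + (5205/4)x^4 + (6543/4)x^3 + (20435/16)x^2 + (35511/64)x + 24885/256

g(x) = 3x^8 + 38x^7 + 210x^6 + (2647/4)x^5 + (5205/4)x^4 + (6543/4)x^3 + (20435/16)x^2 + (35511/64)x + 24885/256


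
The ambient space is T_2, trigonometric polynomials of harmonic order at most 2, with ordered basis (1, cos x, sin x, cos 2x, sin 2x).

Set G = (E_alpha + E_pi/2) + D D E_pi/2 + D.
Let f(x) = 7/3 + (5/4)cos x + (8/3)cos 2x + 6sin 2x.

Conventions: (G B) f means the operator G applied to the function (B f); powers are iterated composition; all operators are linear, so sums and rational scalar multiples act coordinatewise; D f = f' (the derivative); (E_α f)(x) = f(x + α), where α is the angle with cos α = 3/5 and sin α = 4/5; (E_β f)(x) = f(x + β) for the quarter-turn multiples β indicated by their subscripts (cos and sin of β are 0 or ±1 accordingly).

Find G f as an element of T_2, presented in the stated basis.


g(x) = 14/3 + (3/4)cos x - (9/4)sin x + (1876/75)cos 2x + (632/75)sin 2x

E_alpha f = 7/3 + (3/4)cos x - sin x + (376/75)cos 2x - (106/25)sin 2x
E_pi/2 f = 7/3 - (5/4)sin x - (8/3)cos 2x - 6sin 2x
(E_alpha + E_pi/2) f = 14/3 + (3/4)cos x - (9/4)sin x + (176/75)cos 2x - (256/25)sin 2x
E_pi/2 f = 7/3 - (5/4)sin x - (8/3)cos 2x - 6sin 2x
D E_pi/2 f = -(5/4)cos x - 12cos 2x + (16/3)sin 2x
D D E_pi/2 f = (5/4)sin x + (32/3)cos 2x + 24sin 2x
D f = -(5/4)sin x + 12cos 2x - (16/3)sin 2x
((E_alpha + E_pi/2) + D D E_pi/2 + D) f = 14/3 + (3/4)cos x - (9/4)sin x + (1876/75)cos 2x + (632/75)sin 2x


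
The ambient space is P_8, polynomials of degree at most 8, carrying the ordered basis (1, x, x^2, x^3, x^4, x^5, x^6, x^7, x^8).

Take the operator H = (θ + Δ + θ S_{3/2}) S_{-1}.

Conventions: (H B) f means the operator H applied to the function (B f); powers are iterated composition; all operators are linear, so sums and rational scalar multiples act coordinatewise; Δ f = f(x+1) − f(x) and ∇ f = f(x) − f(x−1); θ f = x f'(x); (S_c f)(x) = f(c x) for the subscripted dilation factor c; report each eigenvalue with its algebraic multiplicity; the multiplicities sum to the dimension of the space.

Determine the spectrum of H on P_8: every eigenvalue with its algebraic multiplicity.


image of 1: 0
image of x: -(5/2)x - 1
image of x^2: (13/2)x^2 + 2x + 1
image of x^3: -(105/8)x^3 - 3x^2 - 3x - 1
image of x^4: (97/4)x^4 + 4x^3 + 6x^2 + 4x + 1
image of x^5: -(1375/32)x^5 - 5x^4 - 10x^3 - 10x^2 - 5x - 1
image of x^6: (2379/32)x^6 + 6x^5 + 15x^4 + 20x^3 + 15x^2 + 6x + 1
image of x^7: -(16205/128)x^7 - 7x^6 - 21x^5 - 35x^4 - 35x^3 - 21x^2 - 7x - 1
image of x^8: (6817/32)x^8 + 8x^7 + 28x^6 + 56x^5 + 70x^4 + 56x^3 + 28x^2 + 8x + 1
the matrix is upper triangular; its diagonal is (0, -5/2, 13/2, -105/8, 97/4, -1375/32, 2379/32, -16205/128, 6817/32)
for a triangular matrix the eigenvalues are the diagonal entries, with algebraic multiplicity their repetition count

λ = -16205/128 (multiplicity 1), λ = -1375/32 (multiplicity 1), λ = -105/8 (multiplicity 1), λ = -5/2 (multiplicity 1), λ = 0 (multiplicity 1), λ = 13/2 (multiplicity 1), λ = 97/4 (multiplicity 1), λ = 2379/32 (multiplicity 1), λ = 6817/32 (multiplicity 1)


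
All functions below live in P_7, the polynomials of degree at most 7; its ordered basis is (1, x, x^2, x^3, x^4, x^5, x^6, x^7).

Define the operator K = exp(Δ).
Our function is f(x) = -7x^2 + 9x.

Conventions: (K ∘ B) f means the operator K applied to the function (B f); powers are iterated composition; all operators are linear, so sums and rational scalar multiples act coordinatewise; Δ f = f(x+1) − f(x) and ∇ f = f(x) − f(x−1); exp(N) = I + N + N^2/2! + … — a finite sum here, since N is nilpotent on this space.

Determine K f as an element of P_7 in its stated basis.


the result is g(x) = -7x^2 - 5x - 5

order-1 term: -14x + 2
order-2 term: -7
the series for exp(Δ) f terminates at order 2
exp(Δ) f = -7x^2 - 5x - 5


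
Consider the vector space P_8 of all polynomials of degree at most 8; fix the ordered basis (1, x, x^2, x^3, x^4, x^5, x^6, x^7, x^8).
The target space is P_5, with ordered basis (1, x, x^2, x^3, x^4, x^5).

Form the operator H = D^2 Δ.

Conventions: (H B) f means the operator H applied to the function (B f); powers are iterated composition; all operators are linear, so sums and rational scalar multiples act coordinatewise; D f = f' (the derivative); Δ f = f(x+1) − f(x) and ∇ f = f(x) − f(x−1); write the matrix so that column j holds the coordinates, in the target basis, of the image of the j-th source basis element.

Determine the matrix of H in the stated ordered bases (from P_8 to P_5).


the matrix is [[0, 0, 0, 6, 12, 20, 30, 42, 56]; [0, 0, 0, 0, 24, 60, 120, 210, 336]; [0, 0, 0, 0, 0, 60, 180, 420, 840]; [0, 0, 0, 0, 0, 0, 120, 420, 1120]; [0, 0, 0, 0, 0, 0, 0, 210, 840]; [0, 0, 0, 0, 0, 0, 0, 0, 336]] (rows listed top to bottom)

image of 1: 0
image of x: 0
image of x^2: 0
image of x^3: 6
image of x^4: 24x + 12
image of x^5: 60x^2 + 60x + 20
image of x^6: 120x^3 + 180x^2 + 120x + 30
image of x^7: 210x^4 + 420x^3 + 420x^2 + 210x + 42
image of x^8: 336x^5 + 840x^4 + 1120x^3 + 840x^2 + 336x + 56
each image's coordinates form column j of the matrix


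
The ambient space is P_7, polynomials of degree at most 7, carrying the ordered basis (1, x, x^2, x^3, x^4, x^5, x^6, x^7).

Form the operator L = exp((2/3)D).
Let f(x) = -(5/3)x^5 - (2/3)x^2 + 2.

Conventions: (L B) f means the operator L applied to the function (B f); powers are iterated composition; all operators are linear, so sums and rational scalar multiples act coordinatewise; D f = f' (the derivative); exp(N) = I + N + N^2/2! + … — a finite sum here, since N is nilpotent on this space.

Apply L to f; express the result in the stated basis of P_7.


the image equals g(x) = -(5/3)x^5 - (50/9)x^4 - (200/27)x^3 - (454/81)x^2 - (616/243)x + 1082/729

order-1 term: -(50/9)x^4 - (8/9)x
order-2 term: -(200/27)x^3 - 8/27
order-3 term: -(400/81)x^2
order-4 term: -(400/243)x
order-5 term: -160/729
the series for exp((2/3)D) f terminates at order 5
exp((2/3)D) f = -(5/3)x^5 - (50/9)x^4 - (200/27)x^3 - (454/81)x^2 - (616/243)x + 1082/729


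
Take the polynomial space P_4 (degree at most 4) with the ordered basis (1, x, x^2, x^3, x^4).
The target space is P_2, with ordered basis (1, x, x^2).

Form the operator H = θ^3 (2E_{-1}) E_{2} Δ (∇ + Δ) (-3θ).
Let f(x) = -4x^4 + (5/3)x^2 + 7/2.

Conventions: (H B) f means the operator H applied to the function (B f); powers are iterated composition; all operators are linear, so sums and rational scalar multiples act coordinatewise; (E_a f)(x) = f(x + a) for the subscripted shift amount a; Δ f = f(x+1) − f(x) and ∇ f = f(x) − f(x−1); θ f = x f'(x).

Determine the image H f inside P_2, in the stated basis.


g(x) = 18432x^2 + 6912x

θ f = -16x^4 + (10/3)x^2
(-3θ) f = 48x^4 - 10x^2
∇ (-3θ) f = 192x^3 - 288x^2 + 172x - 38
Δ (-3θ) f = 192x^3 + 288x^2 + 172x + 38
(∇ + Δ) (-3θ) f = 384x^3 + 344x
Δ (∇ + Δ) (-3θ) f = 1152x^2 + 1152x + 728
E_{2} Δ (∇ + Δ) (-3θ) f = 1152x^2 + 5760x + 7640
E_{-1} (E_{2} Δ (∇ + Δ) (-3θ)) f = 1152x^2 + 3456x + 3032
(2E_{-1}) (E_{2} Δ (∇ + Δ) (-3θ)) f = 2304x^2 + 6912x + 6064
θ (2E_{-1}) (E_{2} Δ (∇ + Δ) (-3θ)) f = 4608x^2 + 6912x
θ θ (2E_{-1}) (E_{2} Δ (∇ + Δ) (-3θ)) f = 9216x^2 + 6912x
θ θ θ (2E_{-1}) (E_{2} Δ (∇ + Δ) (-3θ)) f = 18432x^2 + 6912x


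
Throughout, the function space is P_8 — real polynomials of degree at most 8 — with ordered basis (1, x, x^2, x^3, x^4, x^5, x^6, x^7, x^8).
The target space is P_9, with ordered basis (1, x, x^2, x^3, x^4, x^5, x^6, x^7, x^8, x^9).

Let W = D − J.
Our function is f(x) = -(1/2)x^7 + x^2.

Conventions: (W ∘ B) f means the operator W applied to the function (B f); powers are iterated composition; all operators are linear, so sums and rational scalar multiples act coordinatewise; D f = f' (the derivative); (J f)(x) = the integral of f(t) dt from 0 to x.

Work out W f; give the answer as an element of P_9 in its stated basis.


D f = -(7/2)x^6 + 2x
J f = -(1/16)x^8 + (1/3)x^3
(-J) f = (1/16)x^8 - (1/3)x^3
(D − J) f = (1/16)x^8 - (7/2)x^6 - (1/3)x^3 + 2x

the image equals g(x) = (1/16)x^8 - (7/2)x^6 - (1/3)x^3 + 2x


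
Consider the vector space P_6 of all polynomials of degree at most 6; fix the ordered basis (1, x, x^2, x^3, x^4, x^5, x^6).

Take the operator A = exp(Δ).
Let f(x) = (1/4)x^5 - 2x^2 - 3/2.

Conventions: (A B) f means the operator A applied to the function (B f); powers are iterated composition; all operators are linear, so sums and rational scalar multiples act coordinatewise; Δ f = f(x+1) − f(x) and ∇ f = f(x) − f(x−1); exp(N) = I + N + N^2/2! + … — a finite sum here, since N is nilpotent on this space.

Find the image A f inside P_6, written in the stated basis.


order-1 term: (5/4)x^4 + (5/2)x^3 + (5/2)x^2 - (11/4)x - 7/4
order-2 term: (5/2)x^3 + (15/2)x^2 + (35/4)x + 7/4
order-3 term: (5/2)x^2 + (15/2)x + 25/4
order-4 term: (5/4)x + 5/2
order-5 term: 1/4
the series for exp(Δ) f terminates at order 5
exp(Δ) f = (1/4)x^5 + (5/4)x^4 + 5x^3 + (21/2)x^2 + (59/4)x + 15/2

the result is g(x) = (1/4)x^5 + (5/4)x^4 + 5x^3 + (21/2)x^2 + (59/4)x + 15/2


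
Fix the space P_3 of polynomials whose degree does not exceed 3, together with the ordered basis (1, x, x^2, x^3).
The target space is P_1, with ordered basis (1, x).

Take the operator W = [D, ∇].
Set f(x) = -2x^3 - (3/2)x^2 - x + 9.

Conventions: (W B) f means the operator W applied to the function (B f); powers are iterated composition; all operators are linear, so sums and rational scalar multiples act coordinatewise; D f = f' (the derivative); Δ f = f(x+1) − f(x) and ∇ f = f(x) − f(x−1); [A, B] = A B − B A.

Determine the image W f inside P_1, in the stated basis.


∇ f = -6x^2 + 3x - 3/2
D ∇ f = -12x + 3
D f = -6x^2 - 3x - 1
∇ D f = -12x + 3
[D, ∇] f = 0

the image equals g(x) = 0


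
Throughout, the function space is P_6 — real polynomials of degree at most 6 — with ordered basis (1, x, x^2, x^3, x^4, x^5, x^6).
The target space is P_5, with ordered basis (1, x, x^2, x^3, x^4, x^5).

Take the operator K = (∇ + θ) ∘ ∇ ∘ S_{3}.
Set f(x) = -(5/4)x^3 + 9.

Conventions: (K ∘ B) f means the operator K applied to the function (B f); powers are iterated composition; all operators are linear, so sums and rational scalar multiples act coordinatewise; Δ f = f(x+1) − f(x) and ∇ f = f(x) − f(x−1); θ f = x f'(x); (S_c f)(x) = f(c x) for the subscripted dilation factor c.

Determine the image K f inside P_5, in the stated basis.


S_{3} f = -(135/4)x^3 + 9
∇ S_{3} f = -(405/4)x^2 + (405/4)x - 135/4
∇ ∇ S_{3} f = -(405/2)x + 405/2
θ ∇ S_{3} f = -(405/2)x^2 + (405/4)x
(∇ + θ) ∇ S_{3} f = -(405/2)x^2 - (405/4)x + 405/2

the image equals g(x) = -(405/2)x^2 - (405/4)x + 405/2


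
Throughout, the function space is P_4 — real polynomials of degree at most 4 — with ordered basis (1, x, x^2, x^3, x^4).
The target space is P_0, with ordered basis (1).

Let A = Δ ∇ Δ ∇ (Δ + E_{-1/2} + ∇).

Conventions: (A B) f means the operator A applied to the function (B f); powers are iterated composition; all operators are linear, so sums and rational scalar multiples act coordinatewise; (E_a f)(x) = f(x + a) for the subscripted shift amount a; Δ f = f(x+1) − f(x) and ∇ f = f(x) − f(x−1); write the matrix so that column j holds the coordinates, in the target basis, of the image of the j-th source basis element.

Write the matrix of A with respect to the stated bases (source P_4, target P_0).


the matrix is [[0, 0, 0, 0, 24]] (rows listed top to bottom)

image of 1: 0
image of x: 0
image of x^2: 0
image of x^3: 0
image of x^4: 24
each image's coordinates form column j of the matrix
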